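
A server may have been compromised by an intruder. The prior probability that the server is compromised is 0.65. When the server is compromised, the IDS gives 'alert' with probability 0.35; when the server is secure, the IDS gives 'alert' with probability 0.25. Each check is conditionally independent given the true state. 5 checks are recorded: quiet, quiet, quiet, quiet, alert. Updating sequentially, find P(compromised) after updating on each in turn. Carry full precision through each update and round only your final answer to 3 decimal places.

Each posterior becomes the prior for the next update.
After 'quiet': P(compromised) = 0.65·0.6500 / (0.65·0.6500 + 0.75·0.3500) ≈ 0.6168
After 'quiet': P(compromised) = 0.65·0.6168 / (0.65·0.6168 + 0.75·0.3832) ≈ 0.5824
After 'quiet': P(compromised) = 0.65·0.5824 / (0.65·0.5824 + 0.75·0.4176) ≈ 0.5473
After 'quiet': P(compromised) = 0.65·0.5473 / (0.65·0.5473 + 0.75·0.4527) ≈ 0.5117
After 'alert': P(compromised) = 0.35·0.5117 / (0.35·0.5117 + 0.25·0.4883) ≈ 0.5946

0.595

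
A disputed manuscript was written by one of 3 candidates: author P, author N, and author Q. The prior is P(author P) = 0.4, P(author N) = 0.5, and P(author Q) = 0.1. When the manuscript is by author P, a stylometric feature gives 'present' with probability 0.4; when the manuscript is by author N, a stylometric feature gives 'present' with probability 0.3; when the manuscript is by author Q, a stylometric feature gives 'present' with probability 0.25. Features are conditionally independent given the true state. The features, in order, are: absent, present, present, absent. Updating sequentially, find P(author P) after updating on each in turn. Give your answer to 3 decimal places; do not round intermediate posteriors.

After 'absent': normaliser = 0.6·0.4000 + 0.7·0.5000 + 0.75·0.1000; P(author P) ≈ 0.3609, P(author N) ≈ 0.5263, P(author Q) ≈ 0.1128
After 'present': normaliser = 0.4·0.3609 + 0.3·0.5263 + 0.25·0.1128; P(author P) ≈ 0.4369, P(author N) ≈ 0.4778, P(author Q) ≈ 0.0853
After 'present': normaliser = 0.4·0.4369 + 0.3·0.4778 + 0.25·0.0853; P(author P) ≈ 0.5148, P(author N) ≈ 0.4223, P(author Q) ≈ 0.0628
After 'absent': normaliser = 0.6·0.5148 + 0.7·0.4223 + 0.75·0.0628; P(author P) ≈ 0.4740, P(author N) ≈ 0.4537, P(author Q) ≈ 0.0723

0.474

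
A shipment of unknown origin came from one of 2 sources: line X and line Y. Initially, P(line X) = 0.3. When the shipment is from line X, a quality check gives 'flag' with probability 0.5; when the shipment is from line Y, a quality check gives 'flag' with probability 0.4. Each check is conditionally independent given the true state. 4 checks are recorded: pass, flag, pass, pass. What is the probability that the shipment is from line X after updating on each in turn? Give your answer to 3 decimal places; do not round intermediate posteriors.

After 'pass': P(line X) = 0.5·0.3000 / (0.5·0.3000 + 0.6·0.7000) ≈ 0.2632
After 'flag': P(line X) = 0.5·0.2632 / (0.5·0.2632 + 0.4·0.7368) ≈ 0.3086
After 'pass': P(line X) = 0.5·0.3086 / (0.5·0.3086 + 0.6·0.6914) ≈ 0.2711
After 'pass': P(line X) = 0.5·0.2711 / (0.5·0.2711 + 0.6·0.7289) ≈ 0.2367

0.237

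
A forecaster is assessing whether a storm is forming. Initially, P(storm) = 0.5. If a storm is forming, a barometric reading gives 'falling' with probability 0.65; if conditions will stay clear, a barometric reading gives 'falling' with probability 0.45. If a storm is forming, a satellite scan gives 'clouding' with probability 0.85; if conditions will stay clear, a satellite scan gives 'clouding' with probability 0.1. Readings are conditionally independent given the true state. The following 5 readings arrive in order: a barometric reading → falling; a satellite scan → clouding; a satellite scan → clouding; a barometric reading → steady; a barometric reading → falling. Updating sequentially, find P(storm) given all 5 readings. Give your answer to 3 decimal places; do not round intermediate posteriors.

0.990

After a barometric reading='falling': P(storm) = 0.65·0.5000 / (0.65·0.5000 + 0.45·0.5000) ≈ 0.5909
After a satellite scan='clouding': P(storm) = 0.85·0.5909 / (0.85·0.5909 + 0.1·0.4091) ≈ 0.9247
After a satellite scan='clouding': P(storm) = 0.85·0.9247 / (0.85·0.9247 + 0.1·0.0753) ≈ 0.9905
After a barometric reading='steady': P(storm) = 0.35·0.9905 / (0.35·0.9905 + 0.55·0.0095) ≈ 0.9852
After a barometric reading='falling': P(storm) = 0.65·0.9852 / (0.65·0.9852 + 0.45·0.0148) ≈ 0.9897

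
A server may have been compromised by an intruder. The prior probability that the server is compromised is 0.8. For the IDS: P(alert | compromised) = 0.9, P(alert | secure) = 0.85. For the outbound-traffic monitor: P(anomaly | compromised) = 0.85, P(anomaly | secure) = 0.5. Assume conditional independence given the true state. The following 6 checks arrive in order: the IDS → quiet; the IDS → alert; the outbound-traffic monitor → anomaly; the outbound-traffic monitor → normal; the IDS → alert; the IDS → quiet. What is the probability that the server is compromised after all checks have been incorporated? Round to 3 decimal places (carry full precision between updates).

0.504

Each posterior becomes the prior for the next update.
After the IDS='quiet': P(compromised) = 0.1·0.8000 / (0.1·0.8000 + 0.15·0.2000) ≈ 0.7273
After the IDS='alert': P(compromised) = 0.9·0.7273 / (0.9·0.7273 + 0.85·0.2727) ≈ 0.7385
After the outbound-traffic monitor='anomaly': P(compromised) = 0.85·0.7385 / (0.85·0.7385 + 0.5·0.2615) ≈ 0.8276
After the outbound-traffic monitor='normal': P(compromised) = 0.15·0.8276 / (0.15·0.8276 + 0.5·0.1724) ≈ 0.5902
After the IDS='alert': P(compromised) = 0.9·0.5902 / (0.9·0.5902 + 0.85·0.4098) ≈ 0.6039
After the IDS='quiet': P(compromised) = 0.1·0.6039 / (0.1·0.6039 + 0.15·0.3961) ≈ 0.5041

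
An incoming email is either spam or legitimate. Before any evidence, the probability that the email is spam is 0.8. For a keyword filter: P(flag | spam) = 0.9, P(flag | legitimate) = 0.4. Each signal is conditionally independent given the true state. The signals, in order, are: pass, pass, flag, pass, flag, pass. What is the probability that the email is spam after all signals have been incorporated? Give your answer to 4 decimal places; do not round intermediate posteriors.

After 'pass': P(spam) = 0.1·0.8000 / (0.1·0.8000 + 0.6·0.2000) ≈ 0.4000
After 'pass': P(spam) = 0.1·0.4000 / (0.1·0.4000 + 0.6·0.6000) ≈ 0.1000
After 'flag': P(spam) = 0.9·0.1000 / (0.9·0.1000 + 0.4·0.9000) ≈ 0.2000
After 'pass': P(spam) = 0.1·0.2000 / (0.1·0.2000 + 0.6·0.8000) ≈ 0.0400
After 'flag': P(spam) = 0.9·0.0400 / (0.9·0.0400 + 0.4·0.9600) ≈ 0.0857
After 'pass': P(spam) = 0.1·0.0857 / (0.1·0.0857 + 0.6·0.9143) ≈ 0.0154

0.0154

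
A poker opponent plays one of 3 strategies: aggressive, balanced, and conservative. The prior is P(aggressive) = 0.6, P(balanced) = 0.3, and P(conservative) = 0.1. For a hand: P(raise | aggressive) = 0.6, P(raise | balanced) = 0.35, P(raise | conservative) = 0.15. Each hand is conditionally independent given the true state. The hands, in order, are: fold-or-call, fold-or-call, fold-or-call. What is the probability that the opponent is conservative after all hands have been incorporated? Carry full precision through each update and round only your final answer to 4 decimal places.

0.3371

Apply Bayes' rule sequentially, carrying P(conservative) forward.
After 'fold-or-call': normaliser = 0.4·0.6000 + 0.65·0.3000 + 0.85·0.1000; P(aggressive) ≈ 0.4615, P(balanced) ≈ 0.3750, P(conservative) ≈ 0.1635
After 'fold-or-call': normaliser = 0.4·0.4615 + 0.65·0.3750 + 0.85·0.1635; P(aggressive) ≈ 0.3254, P(balanced) ≈ 0.4297, P(conservative) ≈ 0.2449
After 'fold-or-call': normaliser = 0.4·0.3254 + 0.65·0.4297 + 0.85·0.2449; P(aggressive) ≈ 0.2108, P(balanced) ≈ 0.4522, P(conservative) ≈ 0.3371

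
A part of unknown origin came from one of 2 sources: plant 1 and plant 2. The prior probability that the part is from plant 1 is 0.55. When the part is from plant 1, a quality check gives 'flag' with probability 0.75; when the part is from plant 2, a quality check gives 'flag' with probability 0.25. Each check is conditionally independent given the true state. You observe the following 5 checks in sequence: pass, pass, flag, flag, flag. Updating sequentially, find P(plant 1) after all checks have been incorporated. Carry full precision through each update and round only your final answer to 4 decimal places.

0.7857

After 'pass': P(plant 1) = 0.25·0.5500 / (0.25·0.5500 + 0.75·0.4500) ≈ 0.2895
After 'pass': P(plant 1) = 0.25·0.2895 / (0.25·0.2895 + 0.75·0.7105) ≈ 0.1196
After 'flag': P(plant 1) = 0.75·0.1196 / (0.75·0.1196 + 0.25·0.8804) ≈ 0.2895
After 'flag': P(plant 1) = 0.75·0.2895 / (0.75·0.2895 + 0.25·0.7105) ≈ 0.5500
After 'flag': P(plant 1) = 0.75·0.5500 / (0.75·0.5500 + 0.25·0.4500) ≈ 0.7857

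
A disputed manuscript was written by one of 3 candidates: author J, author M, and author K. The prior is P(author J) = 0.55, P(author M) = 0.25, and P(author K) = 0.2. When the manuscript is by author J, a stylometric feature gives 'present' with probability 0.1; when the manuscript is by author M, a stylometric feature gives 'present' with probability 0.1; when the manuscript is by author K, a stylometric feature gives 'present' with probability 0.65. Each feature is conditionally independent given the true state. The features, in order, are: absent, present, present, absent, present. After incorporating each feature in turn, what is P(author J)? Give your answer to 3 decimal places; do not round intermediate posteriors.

0.060

After 'absent': normaliser = 0.9·0.5500 + 0.9·0.2500 + 0.35·0.2000; P(author J) ≈ 0.6266, P(author M) ≈ 0.2848, P(author K) ≈ 0.0886
After 'present': normaliser = 0.1·0.6266 + 0.1·0.2848 + 0.65·0.0886; P(author J) ≈ 0.4213, P(author M) ≈ 0.1915, P(author K) ≈ 0.3872
After 'present': normaliser = 0.1·0.4213 + 0.1·0.1915 + 0.65·0.3872; P(author J) ≈ 0.1346, P(author M) ≈ 0.0612, P(author K) ≈ 0.8042
After 'absent': normaliser = 0.9·0.1346 + 0.9·0.0612 + 0.35·0.8042; P(author J) ≈ 0.2647, P(author M) ≈ 0.1203, P(author K) ≈ 0.6150
After 'present': normaliser = 0.1·0.2647 + 0.1·0.1203 + 0.65·0.6150; P(author J) ≈ 0.0604, P(author M) ≈ 0.0275, P(author K) ≈ 0.9122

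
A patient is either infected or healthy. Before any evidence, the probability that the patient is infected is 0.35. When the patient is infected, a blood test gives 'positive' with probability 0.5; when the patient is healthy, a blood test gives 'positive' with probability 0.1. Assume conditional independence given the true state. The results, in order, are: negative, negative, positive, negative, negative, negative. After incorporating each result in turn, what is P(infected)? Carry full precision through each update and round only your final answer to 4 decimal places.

After 'negative': P(infected) = 0.5·0.3500 / (0.5·0.3500 + 0.9·0.6500) ≈ 0.2303
After 'negative': P(infected) = 0.5·0.2303 / (0.5·0.2303 + 0.9·0.7697) ≈ 0.1425
After 'positive': P(infected) = 0.5·0.1425 / (0.5·0.1425 + 0.1·0.8575) ≈ 0.4538
After 'negative': P(infected) = 0.5·0.4538 / (0.5·0.4538 + 0.9·0.5462) ≈ 0.3158
After 'negative': P(infected) = 0.5·0.3158 / (0.5·0.3158 + 0.9·0.6842) ≈ 0.2041
After 'negative': P(infected) = 0.5·0.2041 / (0.5·0.2041 + 0.9·0.7959) ≈ 0.1247

0.1247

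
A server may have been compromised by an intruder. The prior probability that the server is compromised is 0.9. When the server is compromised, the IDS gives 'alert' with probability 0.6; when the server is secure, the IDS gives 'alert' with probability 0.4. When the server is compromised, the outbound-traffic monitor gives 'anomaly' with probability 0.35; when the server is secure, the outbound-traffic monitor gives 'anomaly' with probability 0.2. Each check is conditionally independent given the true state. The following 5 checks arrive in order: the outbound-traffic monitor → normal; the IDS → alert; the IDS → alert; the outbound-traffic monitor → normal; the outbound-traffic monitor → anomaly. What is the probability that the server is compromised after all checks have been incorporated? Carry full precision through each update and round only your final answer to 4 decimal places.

After the outbound-traffic monitor='normal': P(compromised) = 0.65·0.9000 / (0.65·0.9000 + 0.8·0.1000) ≈ 0.8797
After the IDS='alert': P(compromised) = 0.6·0.8797 / (0.6·0.8797 + 0.4·0.1203) ≈ 0.9164
After the IDS='alert': P(compromised) = 0.6·0.9164 / (0.6·0.9164 + 0.4·0.0836) ≈ 0.9427
After the outbound-traffic monitor='normal': P(compromised) = 0.65·0.9427 / (0.65·0.9427 + 0.8·0.0573) ≈ 0.9304
After the outbound-traffic monitor='anomaly': P(compromised) = 0.35·0.9304 / (0.35·0.9304 + 0.2·0.0696) ≈ 0.9590

0.9590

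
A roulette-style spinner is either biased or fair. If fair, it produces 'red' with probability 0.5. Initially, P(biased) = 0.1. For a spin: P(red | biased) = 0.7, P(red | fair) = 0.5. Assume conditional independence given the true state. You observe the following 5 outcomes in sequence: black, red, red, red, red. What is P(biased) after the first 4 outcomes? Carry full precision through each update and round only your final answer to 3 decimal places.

Apply Bayes' rule sequentially, carrying P(biased) forward.
After 'black': P(biased) = 0.3·0.1000 / (0.3·0.1000 + 0.5·0.9000) ≈ 0.0625
After 'red': P(biased) = 0.7·0.0625 / (0.7·0.0625 + 0.5·0.9375) ≈ 0.0854
After 'red': P(biased) = 0.7·0.0854 / (0.7·0.0854 + 0.5·0.9146) ≈ 0.1156
After 'red': P(biased) = 0.7·0.1156 / (0.7·0.1156 + 0.5·0.8844) ≈ 0.1546

0.155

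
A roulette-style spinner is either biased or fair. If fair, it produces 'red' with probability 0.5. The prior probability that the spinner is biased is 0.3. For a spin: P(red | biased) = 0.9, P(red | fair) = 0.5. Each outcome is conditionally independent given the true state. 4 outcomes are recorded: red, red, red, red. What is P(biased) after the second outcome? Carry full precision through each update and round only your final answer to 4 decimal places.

Apply Bayes' rule sequentially, carrying P(biased) forward.
After 'red': P(biased) = 0.9·0.3000 / (0.9·0.3000 + 0.5·0.7000) ≈ 0.4355
After 'red': P(biased) = 0.9·0.4355 / (0.9·0.4355 + 0.5·0.5645) ≈ 0.5813

0.5813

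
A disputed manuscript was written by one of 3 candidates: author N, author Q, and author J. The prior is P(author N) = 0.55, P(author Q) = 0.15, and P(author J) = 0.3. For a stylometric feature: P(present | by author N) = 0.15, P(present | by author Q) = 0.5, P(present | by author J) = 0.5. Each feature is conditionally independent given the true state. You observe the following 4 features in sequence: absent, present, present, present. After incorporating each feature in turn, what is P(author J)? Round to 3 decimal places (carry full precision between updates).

0.631

Apply Bayes' rule sequentially, carrying P(author J) forward.
After 'absent': normaliser = 0.85·0.5500 + 0.5·0.1500 + 0.5·0.3000; P(author N) ≈ 0.6751, P(author Q) ≈ 0.1083, P(author J) ≈ 0.2166
After 'present': normaliser = 0.15·0.6751 + 0.5·0.1083 + 0.5·0.2166; P(author N) ≈ 0.3840, P(author Q) ≈ 0.2053, P(author J) ≈ 0.4107
After 'present': normaliser = 0.15·0.3840 + 0.5·0.2053 + 0.5·0.4107; P(author N) ≈ 0.1575, P(author Q) ≈ 0.2808, P(author J) ≈ 0.5616
After 'present': normaliser = 0.15·0.1575 + 0.5·0.2808 + 0.5·0.5616; P(author N) ≈ 0.0531, P(author Q) ≈ 0.3156, P(author J) ≈ 0.6313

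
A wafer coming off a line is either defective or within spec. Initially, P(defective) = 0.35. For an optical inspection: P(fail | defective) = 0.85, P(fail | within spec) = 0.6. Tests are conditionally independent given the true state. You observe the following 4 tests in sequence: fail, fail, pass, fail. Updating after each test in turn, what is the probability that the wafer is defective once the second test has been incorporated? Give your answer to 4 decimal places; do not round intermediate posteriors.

0.5194

After 'fail': P(defective) = 0.85·0.3500 / (0.85·0.3500 + 0.6·0.6500) ≈ 0.4327
After 'fail': P(defective) = 0.85·0.4327 / (0.85·0.4327 + 0.6·0.5673) ≈ 0.5194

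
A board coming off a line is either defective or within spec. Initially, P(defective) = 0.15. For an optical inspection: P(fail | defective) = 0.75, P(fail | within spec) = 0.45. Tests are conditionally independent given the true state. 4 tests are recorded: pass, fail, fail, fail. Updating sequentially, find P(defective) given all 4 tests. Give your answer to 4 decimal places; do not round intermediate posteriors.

0.2708

Apply Bayes' rule sequentially, carrying P(defective) forward.
After 'pass': P(defective) = 0.25·0.1500 / (0.25·0.1500 + 0.55·0.8500) ≈ 0.0743
After 'fail': P(defective) = 0.75·0.0743 / (0.75·0.0743 + 0.45·0.9257) ≈ 0.1179
After 'fail': P(defective) = 0.75·0.1179 / (0.75·0.1179 + 0.45·0.8821) ≈ 0.1822
After 'fail': P(defective) = 0.75·0.1822 / (0.75·0.1822 + 0.45·0.8178) ≈ 0.2708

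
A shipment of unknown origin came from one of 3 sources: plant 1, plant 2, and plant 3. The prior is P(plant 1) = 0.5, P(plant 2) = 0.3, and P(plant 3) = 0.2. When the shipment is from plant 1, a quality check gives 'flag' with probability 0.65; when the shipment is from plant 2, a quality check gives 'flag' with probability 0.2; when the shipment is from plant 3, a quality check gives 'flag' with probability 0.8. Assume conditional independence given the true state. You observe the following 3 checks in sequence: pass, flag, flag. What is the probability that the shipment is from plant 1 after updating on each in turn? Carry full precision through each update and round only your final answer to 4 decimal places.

After 'pass': normaliser = 0.35·0.5000 + 0.8·0.3000 + 0.2·0.2000; P(plant 1) ≈ 0.3846, P(plant 2) ≈ 0.5275, P(plant 3) ≈ 0.0879
After 'flag': normaliser = 0.65·0.3846 + 0.2·0.5275 + 0.8·0.0879; P(plant 1) ≈ 0.5871, P(plant 2) ≈ 0.2477, P(plant 3) ≈ 0.1652
After 'flag': normaliser = 0.65·0.5871 + 0.2·0.2477 + 0.8·0.1652; P(plant 1) ≈ 0.6775, P(plant 2) ≈ 0.0880, P(plant 3) ≈ 0.2346

0.6775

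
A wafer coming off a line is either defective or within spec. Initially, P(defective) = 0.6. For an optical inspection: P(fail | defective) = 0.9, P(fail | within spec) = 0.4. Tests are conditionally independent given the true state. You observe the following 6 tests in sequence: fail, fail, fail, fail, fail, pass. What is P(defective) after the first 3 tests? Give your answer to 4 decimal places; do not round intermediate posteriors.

After 'fail': P(defective) = 0.9·0.6000 / (0.9·0.6000 + 0.4·0.4000) ≈ 0.7714
After 'fail': P(defective) = 0.9·0.7714 / (0.9·0.7714 + 0.4·0.2286) ≈ 0.8836
After 'fail': P(defective) = 0.9·0.8836 / (0.9·0.8836 + 0.4·0.1164) ≈ 0.9447

0.9447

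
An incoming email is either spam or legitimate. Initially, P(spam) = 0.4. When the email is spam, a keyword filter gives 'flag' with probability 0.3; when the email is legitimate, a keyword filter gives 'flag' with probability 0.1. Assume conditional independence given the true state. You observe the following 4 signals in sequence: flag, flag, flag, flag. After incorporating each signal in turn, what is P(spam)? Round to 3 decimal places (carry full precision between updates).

After 'flag': P(spam) = 0.3·0.4000 / (0.3·0.4000 + 0.1·0.6000) ≈ 0.6667
After 'flag': P(spam) = 0.3·0.6667 / (0.3·0.6667 + 0.1·0.3333) ≈ 0.8571
After 'flag': P(spam) = 0.3·0.8571 / (0.3·0.8571 + 0.1·0.1429) ≈ 0.9474
After 'flag': P(spam) = 0.3·0.9474 / (0.3·0.9474 + 0.1·0.0526) ≈ 0.9818

0.982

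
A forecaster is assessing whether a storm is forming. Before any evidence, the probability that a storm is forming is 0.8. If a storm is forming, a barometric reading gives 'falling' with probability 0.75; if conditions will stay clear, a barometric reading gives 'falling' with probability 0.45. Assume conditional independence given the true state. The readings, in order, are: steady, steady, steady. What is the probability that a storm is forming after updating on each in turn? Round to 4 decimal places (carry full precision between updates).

After 'steady': P(storm) = 0.25·0.8000 / (0.25·0.8000 + 0.55·0.2000) ≈ 0.6452
After 'steady': P(storm) = 0.25·0.6452 / (0.25·0.6452 + 0.55·0.3548) ≈ 0.4525
After 'steady': P(storm) = 0.25·0.4525 / (0.25·0.4525 + 0.55·0.5475) ≈ 0.2731

0.2731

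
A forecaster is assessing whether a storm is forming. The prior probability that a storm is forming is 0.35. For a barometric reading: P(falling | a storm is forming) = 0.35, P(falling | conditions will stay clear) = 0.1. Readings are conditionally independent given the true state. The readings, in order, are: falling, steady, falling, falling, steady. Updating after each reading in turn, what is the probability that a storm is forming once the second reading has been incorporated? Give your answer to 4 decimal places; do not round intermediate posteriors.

0.5765

After 'falling': P(storm) = 0.35·0.3500 / (0.35·0.3500 + 0.1·0.6500) ≈ 0.6533
After 'steady': P(storm) = 0.65·0.6533 / (0.65·0.6533 + 0.9·0.3467) ≈ 0.5765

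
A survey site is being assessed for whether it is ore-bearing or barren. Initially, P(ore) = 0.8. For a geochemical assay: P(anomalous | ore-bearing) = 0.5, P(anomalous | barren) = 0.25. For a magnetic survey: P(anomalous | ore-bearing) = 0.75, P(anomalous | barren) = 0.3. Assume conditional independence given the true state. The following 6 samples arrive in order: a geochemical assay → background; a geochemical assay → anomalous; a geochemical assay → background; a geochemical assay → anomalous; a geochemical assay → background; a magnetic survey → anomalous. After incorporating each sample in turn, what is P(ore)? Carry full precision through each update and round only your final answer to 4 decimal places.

After a geochemical assay='background': P(ore) = 0.5·0.8000 / (0.5·0.8000 + 0.75·0.2000) ≈ 0.7273
After a geochemical assay='anomalous': P(ore) = 0.5·0.7273 / (0.5·0.7273 + 0.25·0.2727) ≈ 0.8421
After a geochemical assay='background': P(ore) = 0.5·0.8421 / (0.5·0.8421 + 0.75·0.1579) ≈ 0.7805
After a geochemical assay='anomalous': P(ore) = 0.5·0.7805 / (0.5·0.7805 + 0.25·0.2195) ≈ 0.8767
After a geochemical assay='background': P(ore) = 0.5·0.8767 / (0.5·0.8767 + 0.75·0.1233) ≈ 0.8258
After a magnetic survey='anomalous': P(ore) = 0.75·0.8258 / (0.75·0.8258 + 0.3·0.1742) ≈ 0.9222

0.9222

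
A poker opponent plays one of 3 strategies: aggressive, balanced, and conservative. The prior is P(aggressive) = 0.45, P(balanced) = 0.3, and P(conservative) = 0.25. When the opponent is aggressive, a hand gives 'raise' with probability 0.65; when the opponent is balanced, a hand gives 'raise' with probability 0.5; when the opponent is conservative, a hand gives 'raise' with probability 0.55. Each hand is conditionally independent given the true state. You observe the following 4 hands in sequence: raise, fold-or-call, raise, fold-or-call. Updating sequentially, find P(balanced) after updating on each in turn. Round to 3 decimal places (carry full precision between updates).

0.327

After 'raise': normaliser = 0.65·0.4500 + 0.5·0.3000 + 0.55·0.2500; P(aggressive) ≈ 0.5043, P(balanced) ≈ 0.2586, P(conservative) ≈ 0.2371
After 'fold-or-call': normaliser = 0.35·0.5043 + 0.5·0.2586 + 0.45·0.2371; P(aggressive) ≈ 0.4279, P(balanced) ≈ 0.3135, P(conservative) ≈ 0.2586
After 'raise': normaliser = 0.65·0.4279 + 0.5·0.3135 + 0.55·0.2586; P(aggressive) ≈ 0.4819, P(balanced) ≈ 0.2716, P(conservative) ≈ 0.2465
After 'fold-or-call': normaliser = 0.35·0.4819 + 0.5·0.2716 + 0.45·0.2465; P(aggressive) ≈ 0.4061, P(balanced) ≈ 0.3269, P(conservative) ≈ 0.2670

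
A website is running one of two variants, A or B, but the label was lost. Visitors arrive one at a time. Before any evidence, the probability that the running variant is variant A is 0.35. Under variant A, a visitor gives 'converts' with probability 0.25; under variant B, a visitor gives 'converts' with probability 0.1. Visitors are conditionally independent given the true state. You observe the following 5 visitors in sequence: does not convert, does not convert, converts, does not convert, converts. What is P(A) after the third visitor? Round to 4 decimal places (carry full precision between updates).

After 'does not convert': P(A) = 0.75·0.3500 / (0.75·0.3500 + 0.9·0.6500) ≈ 0.3097
After 'does not convert': P(A) = 0.75·0.3097 / (0.75·0.3097 + 0.9·0.6903) ≈ 0.2722
After 'converts': P(A) = 0.25·0.2722 / (0.25·0.2722 + 0.1·0.7278) ≈ 0.4832

0.4832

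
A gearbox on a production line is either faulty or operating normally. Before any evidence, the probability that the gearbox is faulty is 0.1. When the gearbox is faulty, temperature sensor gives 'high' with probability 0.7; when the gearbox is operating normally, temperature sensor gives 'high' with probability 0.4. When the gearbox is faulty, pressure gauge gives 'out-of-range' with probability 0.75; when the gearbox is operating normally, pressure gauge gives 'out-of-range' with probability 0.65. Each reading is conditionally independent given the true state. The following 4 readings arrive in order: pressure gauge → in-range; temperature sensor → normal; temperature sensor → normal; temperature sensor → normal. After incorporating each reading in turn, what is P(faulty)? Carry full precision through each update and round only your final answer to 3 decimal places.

0.010

Apply Bayes' rule sequentially, carrying P(faulty) forward.
After pressure gauge='in-range': P(faulty) = 0.25·0.1000 / (0.25·0.1000 + 0.35·0.9000) ≈ 0.0735
After temperature sensor='normal': P(faulty) = 0.3·0.0735 / (0.3·0.0735 + 0.6·0.9265) ≈ 0.0382
After temperature sensor='normal': P(faulty) = 0.3·0.0382 / (0.3·0.0382 + 0.6·0.9618) ≈ 0.0195
After temperature sensor='normal': P(faulty) = 0.3·0.0195 / (0.3·0.0195 + 0.6·0.9805) ≈ 0.0098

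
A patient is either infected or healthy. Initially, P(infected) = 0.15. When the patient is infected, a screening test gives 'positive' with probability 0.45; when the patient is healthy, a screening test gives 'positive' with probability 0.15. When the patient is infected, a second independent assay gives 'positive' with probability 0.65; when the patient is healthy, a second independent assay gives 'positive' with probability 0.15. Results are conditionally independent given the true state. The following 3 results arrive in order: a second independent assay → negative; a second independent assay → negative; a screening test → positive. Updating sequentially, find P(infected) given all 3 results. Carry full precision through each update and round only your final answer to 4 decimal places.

0.0824

After a second independent assay='negative': P(infected) = 0.35·0.1500 / (0.35·0.1500 + 0.85·0.8500) ≈ 0.0677
After a second independent assay='negative': P(infected) = 0.35·0.0677 / (0.35·0.0677 + 0.85·0.9323) ≈ 0.0291
After a screening test='positive': P(infected) = 0.45·0.0291 / (0.45·0.0291 + 0.15·0.9709) ≈ 0.0824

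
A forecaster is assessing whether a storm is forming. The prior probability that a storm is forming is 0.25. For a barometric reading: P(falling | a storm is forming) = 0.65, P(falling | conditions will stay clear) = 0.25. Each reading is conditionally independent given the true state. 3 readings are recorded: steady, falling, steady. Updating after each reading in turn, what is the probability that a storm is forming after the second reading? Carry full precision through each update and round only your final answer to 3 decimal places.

0.288

After 'steady': P(storm) = 0.35·0.2500 / (0.35·0.2500 + 0.75·0.7500) ≈ 0.1346
After 'falling': P(storm) = 0.65·0.1346 / (0.65·0.1346 + 0.25·0.8654) ≈ 0.2880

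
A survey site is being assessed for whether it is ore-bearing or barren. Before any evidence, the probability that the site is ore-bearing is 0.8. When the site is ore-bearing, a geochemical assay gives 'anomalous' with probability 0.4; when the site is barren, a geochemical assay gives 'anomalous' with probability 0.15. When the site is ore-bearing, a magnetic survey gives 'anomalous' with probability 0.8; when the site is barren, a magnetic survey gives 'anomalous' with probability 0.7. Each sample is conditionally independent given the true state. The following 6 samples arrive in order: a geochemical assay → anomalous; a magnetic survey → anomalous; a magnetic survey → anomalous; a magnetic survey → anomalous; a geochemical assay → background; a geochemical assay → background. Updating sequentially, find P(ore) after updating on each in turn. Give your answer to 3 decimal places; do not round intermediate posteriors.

0.888

After a geochemical assay='anomalous': P(ore) = 0.4·0.8000 / (0.4·0.8000 + 0.15·0.2000) ≈ 0.9143
After a magnetic survey='anomalous': P(ore) = 0.8·0.9143 / (0.8·0.9143 + 0.7·0.0857) ≈ 0.9242
After a magnetic survey='anomalous': P(ore) = 0.8·0.9242 / (0.8·0.9242 + 0.7·0.0758) ≈ 0.9330
After a magnetic survey='anomalous': P(ore) = 0.8·0.9330 / (0.8·0.9330 + 0.7·0.0670) ≈ 0.9409
After a geochemical assay='background': P(ore) = 0.6·0.9409 / (0.6·0.9409 + 0.85·0.0591) ≈ 0.9183
After a geochemical assay='background': P(ore) = 0.6·0.9183 / (0.6·0.9183 + 0.85·0.0817) ≈ 0.8881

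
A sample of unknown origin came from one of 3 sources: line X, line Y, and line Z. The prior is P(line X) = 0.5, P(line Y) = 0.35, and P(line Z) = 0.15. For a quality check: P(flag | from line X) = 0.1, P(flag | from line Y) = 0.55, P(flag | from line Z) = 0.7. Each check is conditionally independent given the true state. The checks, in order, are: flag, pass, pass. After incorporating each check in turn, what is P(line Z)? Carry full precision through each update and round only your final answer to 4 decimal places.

0.1063

Each posterior becomes the prior for the next update.
After 'flag': normaliser = 0.1·0.5000 + 0.55·0.3500 + 0.7·0.1500; P(line X) ≈ 0.1439, P(line Y) ≈ 0.5540, P(line Z) ≈ 0.3022
After 'pass': normaliser = 0.9·0.1439 + 0.45·0.5540 + 0.3·0.3022; P(line X) ≈ 0.2759, P(line Y) ≈ 0.5310, P(line Z) ≈ 0.1931
After 'pass': normaliser = 0.9·0.2759 + 0.45·0.5310 + 0.3·0.1931; P(line X) ≈ 0.4554, P(line Y) ≈ 0.4383, P(line Z) ≈ 0.1063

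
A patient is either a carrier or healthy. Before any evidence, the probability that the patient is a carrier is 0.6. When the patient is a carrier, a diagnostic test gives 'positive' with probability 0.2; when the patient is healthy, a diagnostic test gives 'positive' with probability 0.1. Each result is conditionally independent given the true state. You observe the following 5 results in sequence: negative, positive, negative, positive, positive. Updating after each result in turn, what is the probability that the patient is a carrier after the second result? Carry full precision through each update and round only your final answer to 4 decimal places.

0.7273

Apply Bayes' rule sequentially, carrying P(carrier) forward.
After 'negative': P(carrier) = 0.8·0.6000 / (0.8·0.6000 + 0.9·0.4000) ≈ 0.5714
After 'positive': P(carrier) = 0.2·0.5714 / (0.2·0.5714 + 0.1·0.4286) ≈ 0.7273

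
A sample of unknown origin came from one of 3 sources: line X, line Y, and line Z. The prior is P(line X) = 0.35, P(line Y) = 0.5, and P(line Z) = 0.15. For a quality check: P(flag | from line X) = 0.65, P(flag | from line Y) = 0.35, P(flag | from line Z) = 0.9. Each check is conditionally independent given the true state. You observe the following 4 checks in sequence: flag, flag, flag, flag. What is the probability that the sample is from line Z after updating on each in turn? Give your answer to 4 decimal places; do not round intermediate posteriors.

0.5844

Each posterior becomes the prior for the next update.
After 'flag': normaliser = 0.65·0.3500 + 0.35·0.5000 + 0.9·0.1500; P(line X) ≈ 0.4233, P(line Y) ≈ 0.3256, P(line Z) ≈ 0.2512
After 'flag': normaliser = 0.65·0.4233 + 0.35·0.3256 + 0.9·0.2512; P(line X) ≈ 0.4473, P(line Y) ≈ 0.1853, P(line Z) ≈ 0.3675
After 'flag': normaliser = 0.65·0.4473 + 0.35·0.1853 + 0.9·0.3675; P(line X) ≈ 0.4236, P(line Y) ≈ 0.0945, P(line Z) ≈ 0.4819
After 'flag': normaliser = 0.65·0.4236 + 0.35·0.0945 + 0.9·0.4819; P(line X) ≈ 0.3710, P(line Y) ≈ 0.0446, P(line Z) ≈ 0.5844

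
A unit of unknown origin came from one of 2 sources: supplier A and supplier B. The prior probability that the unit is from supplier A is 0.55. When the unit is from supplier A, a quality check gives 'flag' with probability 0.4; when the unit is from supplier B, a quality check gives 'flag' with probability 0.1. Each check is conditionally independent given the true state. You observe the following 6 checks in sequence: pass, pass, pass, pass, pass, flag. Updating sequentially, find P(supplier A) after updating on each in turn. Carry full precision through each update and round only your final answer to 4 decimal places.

0.3917

Apply Bayes' rule sequentially, carrying P(supplier A) forward.
After 'pass': P(supplier A) = 0.6·0.5500 / (0.6·0.5500 + 0.9·0.4500) ≈ 0.4490
After 'pass': P(supplier A) = 0.6·0.4490 / (0.6·0.4490 + 0.9·0.5510) ≈ 0.3520
After 'pass': P(supplier A) = 0.6·0.3520 / (0.6·0.3520 + 0.9·0.6480) ≈ 0.2659
After 'pass': P(supplier A) = 0.6·0.2659 / (0.6·0.2659 + 0.9·0.7341) ≈ 0.1945
After 'pass': P(supplier A) = 0.6·0.1945 / (0.6·0.1945 + 0.9·0.8055) ≈ 0.1386
After 'flag': P(supplier A) = 0.4·0.1386 / (0.4·0.1386 + 0.1·0.8614) ≈ 0.3917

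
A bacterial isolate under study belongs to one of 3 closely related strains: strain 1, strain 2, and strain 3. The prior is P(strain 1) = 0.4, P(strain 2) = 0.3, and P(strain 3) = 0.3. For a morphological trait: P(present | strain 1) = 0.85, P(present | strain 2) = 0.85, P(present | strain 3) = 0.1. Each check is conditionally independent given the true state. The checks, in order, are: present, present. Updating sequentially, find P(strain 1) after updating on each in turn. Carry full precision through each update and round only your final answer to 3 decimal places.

After 'present': normaliser = 0.85·0.4000 + 0.85·0.3000 + 0.1·0.3000; P(strain 1) ≈ 0.5440, P(strain 2) ≈ 0.4080, P(strain 3) ≈ 0.0480
After 'present': normaliser = 0.85·0.5440 + 0.85·0.4080 + 0.1·0.0480; P(strain 1) ≈ 0.5681, P(strain 2) ≈ 0.4260, P(strain 3) ≈ 0.0059

0.568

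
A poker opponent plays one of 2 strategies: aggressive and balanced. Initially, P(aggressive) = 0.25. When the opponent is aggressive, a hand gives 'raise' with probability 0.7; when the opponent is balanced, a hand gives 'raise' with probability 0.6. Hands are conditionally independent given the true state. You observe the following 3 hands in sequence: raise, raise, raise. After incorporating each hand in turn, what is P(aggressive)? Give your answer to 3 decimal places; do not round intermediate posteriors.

0.346

After 'raise': P(aggressive) = 0.7·0.2500 / (0.7·0.2500 + 0.6·0.7500) ≈ 0.2800
After 'raise': P(aggressive) = 0.7·0.2800 / (0.7·0.2800 + 0.6·0.7200) ≈ 0.3121
After 'raise': P(aggressive) = 0.7·0.3121 / (0.7·0.3121 + 0.6·0.6879) ≈ 0.3461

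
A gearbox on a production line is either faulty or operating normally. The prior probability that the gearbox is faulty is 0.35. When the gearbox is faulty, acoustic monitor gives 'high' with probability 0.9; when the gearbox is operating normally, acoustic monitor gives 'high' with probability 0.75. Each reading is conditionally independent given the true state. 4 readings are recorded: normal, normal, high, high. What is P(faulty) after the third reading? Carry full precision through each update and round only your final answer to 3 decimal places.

After 'normal': P(faulty) = 0.1·0.3500 / (0.1·0.3500 + 0.25·0.6500) ≈ 0.1772
After 'normal': P(faulty) = 0.1·0.1772 / (0.1·0.1772 + 0.25·0.8228) ≈ 0.0793
After 'high': P(faulty) = 0.9·0.0793 / (0.9·0.0793 + 0.75·0.9207) ≈ 0.0937

0.094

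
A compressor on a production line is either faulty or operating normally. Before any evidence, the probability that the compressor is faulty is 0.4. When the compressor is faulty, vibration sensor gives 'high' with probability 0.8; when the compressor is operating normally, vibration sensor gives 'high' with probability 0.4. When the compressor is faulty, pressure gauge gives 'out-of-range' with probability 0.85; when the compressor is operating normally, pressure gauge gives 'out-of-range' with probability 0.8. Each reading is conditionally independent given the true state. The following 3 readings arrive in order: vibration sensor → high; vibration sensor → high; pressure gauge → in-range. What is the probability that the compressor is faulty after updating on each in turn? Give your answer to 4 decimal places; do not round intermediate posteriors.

0.6667

Apply Bayes' rule sequentially, carrying P(faulty) forward.
After vibration sensor='high': P(faulty) = 0.8·0.4000 / (0.8·0.4000 + 0.4·0.6000) ≈ 0.5714
After vibration sensor='high': P(faulty) = 0.8·0.5714 / (0.8·0.5714 + 0.4·0.4286) ≈ 0.7273
After pressure gauge='in-range': P(faulty) = 0.15·0.7273 / (0.15·0.7273 + 0.2·0.2727) ≈ 0.6667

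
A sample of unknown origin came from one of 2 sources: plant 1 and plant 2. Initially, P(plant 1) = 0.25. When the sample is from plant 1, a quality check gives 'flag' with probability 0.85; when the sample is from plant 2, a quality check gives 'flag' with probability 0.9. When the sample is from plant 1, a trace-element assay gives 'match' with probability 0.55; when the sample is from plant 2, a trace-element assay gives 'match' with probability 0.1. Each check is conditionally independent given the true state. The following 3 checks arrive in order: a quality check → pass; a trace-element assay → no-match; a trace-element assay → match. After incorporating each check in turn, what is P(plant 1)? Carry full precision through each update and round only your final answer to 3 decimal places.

After a quality check='pass': P(plant 1) = 0.15·0.2500 / (0.15·0.2500 + 0.1·0.7500) ≈ 0.3333
After a trace-element assay='no-match': P(plant 1) = 0.45·0.3333 / (0.45·0.3333 + 0.9·0.6667) ≈ 0.2000
After a trace-element assay='match': P(plant 1) = 0.55·0.2000 / (0.55·0.2000 + 0.1·0.8000) ≈ 0.5789

0.579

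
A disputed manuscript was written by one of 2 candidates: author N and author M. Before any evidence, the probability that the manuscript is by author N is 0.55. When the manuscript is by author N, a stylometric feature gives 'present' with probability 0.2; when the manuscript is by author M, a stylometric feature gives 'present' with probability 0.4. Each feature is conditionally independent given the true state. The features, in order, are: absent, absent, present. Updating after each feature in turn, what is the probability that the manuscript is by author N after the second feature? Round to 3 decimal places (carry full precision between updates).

0.685

After 'absent': P(author N) = 0.8·0.5500 / (0.8·0.5500 + 0.6·0.4500) ≈ 0.6197
After 'absent': P(author N) = 0.8·0.6197 / (0.8·0.6197 + 0.6·0.3803) ≈ 0.6848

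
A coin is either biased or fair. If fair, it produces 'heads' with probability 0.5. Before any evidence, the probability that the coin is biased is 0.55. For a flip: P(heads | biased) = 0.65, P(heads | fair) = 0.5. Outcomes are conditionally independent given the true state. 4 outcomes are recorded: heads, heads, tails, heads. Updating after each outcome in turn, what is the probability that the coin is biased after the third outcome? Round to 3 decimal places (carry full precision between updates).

0.591

Apply Bayes' rule sequentially, carrying P(biased) forward.
After 'heads': P(biased) = 0.65·0.5500 / (0.65·0.5500 + 0.5·0.4500) ≈ 0.6137
After 'heads': P(biased) = 0.65·0.6137 / (0.65·0.6137 + 0.5·0.3863) ≈ 0.6738
After 'tails': P(biased) = 0.35·0.6738 / (0.35·0.6738 + 0.5·0.3262) ≈ 0.5912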